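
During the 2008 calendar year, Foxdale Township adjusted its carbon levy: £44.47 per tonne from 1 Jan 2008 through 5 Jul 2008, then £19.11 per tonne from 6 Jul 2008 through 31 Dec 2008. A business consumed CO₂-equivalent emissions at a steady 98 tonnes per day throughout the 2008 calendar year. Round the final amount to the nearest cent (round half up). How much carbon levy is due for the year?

1 Jan – 5 Jul 2008: 187 days × 98 tonnes/day = 18,326 tonnes at £44.47/tonne → £814957.22
6 Jul – 31 Dec 2008: 179 days × 98 tonnes/day = 17,542 tonnes at £19.11/tonne → £335227.62

£1150184.84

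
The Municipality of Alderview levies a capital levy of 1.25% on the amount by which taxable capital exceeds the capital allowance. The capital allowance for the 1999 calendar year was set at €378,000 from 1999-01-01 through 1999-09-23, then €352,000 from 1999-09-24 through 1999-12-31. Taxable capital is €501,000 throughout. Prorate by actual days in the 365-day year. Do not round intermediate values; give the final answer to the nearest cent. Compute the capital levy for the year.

€1,625.65

1999-01-01 to 1999-09-23: 266 days, exemption €378,000 → (€501,000 − €378,000) × 1.25% × 266/365 = €1,120.4795
1999-09-24 to 1999-12-31: 99 days, exemption €352,000 → (€501,000 − €352,000) × 1.25% × 99/365 = €505.1712
Total = €1,625.6507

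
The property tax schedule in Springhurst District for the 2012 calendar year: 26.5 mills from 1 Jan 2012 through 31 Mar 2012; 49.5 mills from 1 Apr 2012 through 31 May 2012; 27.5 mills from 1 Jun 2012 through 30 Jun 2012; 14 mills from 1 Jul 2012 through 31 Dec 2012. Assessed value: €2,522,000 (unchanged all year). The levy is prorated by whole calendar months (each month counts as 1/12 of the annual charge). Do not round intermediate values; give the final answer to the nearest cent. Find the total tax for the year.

€60,948.33

1 Jan – 31 Mar 2012: 3 months at 26.5 mills → €2,522,000 × 2.65% × 3/12 = €16,708.2500
1 Apr – 31 May 2012: 2 months at 49.5 mills → €2,522,000 × 4.95% × 2/12 = €20,806.5000
1 Jun – 30 Jun 2012: 1 month at 27.5 mills → €2,522,000 × 2.75% × 1/12 = €5,779.5833
1 Jul – 31 Dec 2012: 6 months at 14 mills → €2,522,000 × 1.4% × 6/12 = €17,654.0000
Total = €60,948.3333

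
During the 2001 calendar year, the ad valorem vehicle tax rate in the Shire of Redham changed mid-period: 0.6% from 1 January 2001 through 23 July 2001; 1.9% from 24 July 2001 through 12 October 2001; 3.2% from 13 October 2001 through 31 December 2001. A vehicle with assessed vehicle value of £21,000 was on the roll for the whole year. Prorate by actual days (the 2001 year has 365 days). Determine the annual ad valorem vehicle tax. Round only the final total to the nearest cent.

£306.25

1 January – 23 July 2001: 204 days at 0.6% → £21,000 × 0.6% × 204/365 = £70.4219
24 July – 12 October 2001: 81 days at 1.9% → £21,000 × 1.9% × 81/365 = £88.5452
13 October – 31 December 2001: 80 days at 3.2% → £21,000 × 3.2% × 80/365 = £147.2877
Total = £306.2548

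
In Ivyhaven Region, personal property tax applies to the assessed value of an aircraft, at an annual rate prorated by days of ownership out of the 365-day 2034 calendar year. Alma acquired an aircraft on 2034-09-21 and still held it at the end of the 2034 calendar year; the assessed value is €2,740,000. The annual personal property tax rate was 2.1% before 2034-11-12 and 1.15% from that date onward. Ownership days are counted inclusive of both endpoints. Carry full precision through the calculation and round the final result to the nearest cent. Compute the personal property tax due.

2034-09-21 to 2034-11-11: 52 days at 2.1% → €2,740,000 × 2.1% × 52/365 = €8,197.4795
2034-11-12 to 2034-12-31: 50 days at 1.15% → €2,740,000 × 1.15% × 50/365 = €4,316.4384
Total = €12,513.9178

€12,513.92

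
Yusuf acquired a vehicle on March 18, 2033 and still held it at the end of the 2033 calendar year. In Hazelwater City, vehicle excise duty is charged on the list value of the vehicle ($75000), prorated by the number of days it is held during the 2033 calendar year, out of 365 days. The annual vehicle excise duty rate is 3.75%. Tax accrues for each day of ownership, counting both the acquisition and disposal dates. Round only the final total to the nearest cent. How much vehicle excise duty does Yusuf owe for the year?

Days held (March 18 – December 31, 2033): 289 out of 365
Tax = $75000 × 3.75% × 289/365 = $2226.8836

$2226.88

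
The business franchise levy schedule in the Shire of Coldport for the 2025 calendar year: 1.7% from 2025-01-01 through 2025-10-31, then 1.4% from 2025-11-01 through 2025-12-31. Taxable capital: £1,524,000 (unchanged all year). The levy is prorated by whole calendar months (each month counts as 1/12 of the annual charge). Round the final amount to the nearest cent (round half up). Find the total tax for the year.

2025-01-01 to 2025-10-31: 10 months at 1.7% → £1,524,000 × 1.7% × 10/12 = £21,590.0000
2025-11-01 to 2025-12-31: 2 months at 1.4% → £1,524,000 × 1.4% × 2/12 = £3,556.0000
Total = £25,146.0000

£25,146.00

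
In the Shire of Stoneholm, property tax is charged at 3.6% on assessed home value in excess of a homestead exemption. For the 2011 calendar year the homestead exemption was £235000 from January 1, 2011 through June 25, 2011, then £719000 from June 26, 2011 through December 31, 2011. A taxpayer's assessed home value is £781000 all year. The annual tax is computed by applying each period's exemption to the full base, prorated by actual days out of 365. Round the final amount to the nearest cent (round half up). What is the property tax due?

January 1 – June 25, 2011: 176 days, exemption £235000 → (£781000 − £235000) × 3.6% × 176/365 = £9477.9616
June 26 – December 31, 2011: 189 days, exemption £719000 → (£781000 − £719000) × 3.6% × 189/365 = £1155.7479
Total = £10633.7096

£10633.71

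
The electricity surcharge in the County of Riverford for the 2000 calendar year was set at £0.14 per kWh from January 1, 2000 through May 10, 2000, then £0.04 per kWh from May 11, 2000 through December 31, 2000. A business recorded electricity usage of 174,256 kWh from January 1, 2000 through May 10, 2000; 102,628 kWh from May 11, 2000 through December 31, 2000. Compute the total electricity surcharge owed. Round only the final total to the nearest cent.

£28,500.96

January 1 – May 10, 2000: 174,256 kWh at £0.14/kWh → £24,395.84
May 11 – December 31, 2000: 102,628 kWh at £0.04/kWh → £4,105.12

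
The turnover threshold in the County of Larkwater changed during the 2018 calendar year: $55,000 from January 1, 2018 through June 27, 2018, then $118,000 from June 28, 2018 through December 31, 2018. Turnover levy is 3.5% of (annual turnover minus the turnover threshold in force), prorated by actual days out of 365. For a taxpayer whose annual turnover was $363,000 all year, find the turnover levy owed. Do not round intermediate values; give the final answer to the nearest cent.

January 1 – June 27, 2018: 178 days, exemption $55,000 → ($363,000 − $55,000) × 3.5% × 178/365 = $5,257.0959
June 28 – December 31, 2018: 187 days, exemption $118,000 → ($363,000 − $118,000) × 3.5% × 187/365 = $4,393.2192
Total = $9,650.3151

$9,650.32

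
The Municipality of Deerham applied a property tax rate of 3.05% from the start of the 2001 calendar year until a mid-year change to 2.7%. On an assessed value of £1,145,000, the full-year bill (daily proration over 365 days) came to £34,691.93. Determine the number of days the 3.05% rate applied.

344 days

Let d = days at the first rate; then 365 − d days at the second rate.
£1,145,000 × [3.05%·d + 2.7%·(365−d)] / 365 = £34,691.93
Solving gives d = 344, so the new rate took effect on December 11, 2001.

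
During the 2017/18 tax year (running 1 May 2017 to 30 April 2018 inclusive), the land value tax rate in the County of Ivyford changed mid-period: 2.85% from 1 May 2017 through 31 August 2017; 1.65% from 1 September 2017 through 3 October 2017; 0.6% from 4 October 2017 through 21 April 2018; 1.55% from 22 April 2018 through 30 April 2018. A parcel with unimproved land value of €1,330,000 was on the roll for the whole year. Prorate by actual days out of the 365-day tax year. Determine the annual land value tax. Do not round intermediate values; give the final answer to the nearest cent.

1 May – 31 August 2017: 123 days at 2.85% → €1,330,000 × 2.85% × 123/365 = €12,773.4658
1 September – 3 October 2017: 33 days at 1.65% → €1,330,000 × 1.65% × 33/365 = €1,984.0685
4 October 2017 – 21 April 2018: 200 days at 0.6% → €1,330,000 × 0.6% × 200/365 = €4,372.6027
22 April – 30 April 2018: 9 days at 1.55% → €1,330,000 × 1.55% × 9/365 = €508.3151
Total = €19,638.4521

€19,638.45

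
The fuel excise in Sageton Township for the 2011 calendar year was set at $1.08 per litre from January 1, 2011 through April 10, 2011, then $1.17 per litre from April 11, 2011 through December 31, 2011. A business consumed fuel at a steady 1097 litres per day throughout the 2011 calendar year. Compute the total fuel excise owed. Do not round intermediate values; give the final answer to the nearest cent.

January 1 – April 10, 2011: 100 days × 1097 litres/day = 109,700 litres at $1.08/litre → $118,476.00
April 11 – December 31, 2011: 265 days × 1097 litres/day = 290,705 litres at $1.17/litre → $340,124.85

$458,600.85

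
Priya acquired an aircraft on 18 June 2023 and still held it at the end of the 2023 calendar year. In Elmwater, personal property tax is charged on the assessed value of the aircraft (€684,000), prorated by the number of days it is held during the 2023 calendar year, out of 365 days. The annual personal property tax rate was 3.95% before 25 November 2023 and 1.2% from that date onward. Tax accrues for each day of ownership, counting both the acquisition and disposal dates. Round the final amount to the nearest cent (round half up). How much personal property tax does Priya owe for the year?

€12,675.55

18 June – 24 November 2023: 160 days at 3.95% → €684,000 × 3.95% × 160/365 = €11,843.5068
25 November – 31 December 2023: 37 days at 1.2% → €684,000 × 1.2% × 37/365 = €832.0438
Total = €12,675.5507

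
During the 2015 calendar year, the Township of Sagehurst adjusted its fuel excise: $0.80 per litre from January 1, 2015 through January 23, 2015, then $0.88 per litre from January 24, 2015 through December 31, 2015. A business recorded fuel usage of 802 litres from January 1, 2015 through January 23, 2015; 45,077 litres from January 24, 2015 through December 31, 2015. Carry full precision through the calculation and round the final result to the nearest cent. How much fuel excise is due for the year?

$40309.36

January 1 – January 23, 2015: 802 litres at $0.80/litre → $641.60
January 24 – December 31, 2015: 45,077 litres at $0.88/litre → $39667.76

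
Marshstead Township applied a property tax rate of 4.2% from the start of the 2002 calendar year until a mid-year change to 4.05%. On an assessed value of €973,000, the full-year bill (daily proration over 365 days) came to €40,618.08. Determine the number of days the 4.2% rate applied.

Let d = days at the first rate; then 365 − d days at the second rate.
€973,000 × [4.2%·d + 4.05%·(365−d)] / 365 = €40,618.08
Solving gives d = 303, so the new rate took effect on October 31, 2002.

303 days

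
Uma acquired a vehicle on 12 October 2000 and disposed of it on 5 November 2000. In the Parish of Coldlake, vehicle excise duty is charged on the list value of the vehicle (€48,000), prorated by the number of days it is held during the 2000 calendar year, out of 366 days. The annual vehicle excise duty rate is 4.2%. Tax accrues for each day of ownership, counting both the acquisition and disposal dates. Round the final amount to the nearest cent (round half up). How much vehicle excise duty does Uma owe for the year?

€137.70

Days held (12 October – 5 November 2000): 25 out of 366
Tax = €48,000 × 4.2% × 25/366 = €137.7049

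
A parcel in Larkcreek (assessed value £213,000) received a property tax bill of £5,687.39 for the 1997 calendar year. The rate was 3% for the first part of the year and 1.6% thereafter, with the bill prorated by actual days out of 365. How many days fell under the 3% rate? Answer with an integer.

279 days

Let d = days at the first rate; then 365 − d days at the second rate.
£213,000 × [3%·d + 1.6%·(365−d)] / 365 = £5,687.39
Solving gives d = 279, so the new rate took effect on 7 October 1997.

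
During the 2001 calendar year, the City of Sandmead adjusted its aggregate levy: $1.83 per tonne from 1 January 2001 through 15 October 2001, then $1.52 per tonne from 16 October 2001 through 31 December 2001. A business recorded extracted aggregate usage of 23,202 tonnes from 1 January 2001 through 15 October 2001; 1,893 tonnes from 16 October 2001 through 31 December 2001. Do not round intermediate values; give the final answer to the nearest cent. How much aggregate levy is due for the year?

1 January – 15 October 2001: 23,202 tonnes at $1.83/tonne → $42459.66
16 October – 31 December 2001: 1,893 tonnes at $1.52/tonne → $2877.36

$45337.02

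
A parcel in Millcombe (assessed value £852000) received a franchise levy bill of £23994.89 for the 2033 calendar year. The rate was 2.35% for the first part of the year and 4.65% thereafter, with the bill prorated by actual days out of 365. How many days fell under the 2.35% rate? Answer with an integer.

Let d = days at the first rate; then 365 − d days at the second rate.
£852000 × [2.35%·d + 4.65%·(365−d)] / 365 = £23994.89
Solving gives d = 291, so the new rate took effect on 19 October 2033.

291 days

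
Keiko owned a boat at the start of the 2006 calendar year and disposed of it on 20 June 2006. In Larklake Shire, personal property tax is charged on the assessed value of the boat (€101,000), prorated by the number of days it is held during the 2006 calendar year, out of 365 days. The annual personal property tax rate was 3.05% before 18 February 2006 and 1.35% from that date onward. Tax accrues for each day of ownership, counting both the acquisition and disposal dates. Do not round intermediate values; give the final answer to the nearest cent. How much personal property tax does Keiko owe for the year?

1 January – 17 February 2006: 48 days at 3.05% → €101,000 × 3.05% × 48/365 = €405.1068
18 February – 20 June 2006: 123 days at 1.35% → €101,000 × 1.35% × 123/365 = €459.4808
Total = €864.5877

€864.59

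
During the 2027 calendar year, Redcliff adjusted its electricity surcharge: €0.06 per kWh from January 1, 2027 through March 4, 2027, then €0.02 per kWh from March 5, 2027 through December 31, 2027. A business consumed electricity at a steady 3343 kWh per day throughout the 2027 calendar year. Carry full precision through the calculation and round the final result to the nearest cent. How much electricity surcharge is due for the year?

January 1 – March 4, 2027: 63 days × 3343 kWh/day = 210,609 kWh at €0.06/kWh → €12636.54
March 5 – December 31, 2027: 302 days × 3343 kWh/day = 1,009,586 kWh at €0.02/kWh → €20191.72

€32828.26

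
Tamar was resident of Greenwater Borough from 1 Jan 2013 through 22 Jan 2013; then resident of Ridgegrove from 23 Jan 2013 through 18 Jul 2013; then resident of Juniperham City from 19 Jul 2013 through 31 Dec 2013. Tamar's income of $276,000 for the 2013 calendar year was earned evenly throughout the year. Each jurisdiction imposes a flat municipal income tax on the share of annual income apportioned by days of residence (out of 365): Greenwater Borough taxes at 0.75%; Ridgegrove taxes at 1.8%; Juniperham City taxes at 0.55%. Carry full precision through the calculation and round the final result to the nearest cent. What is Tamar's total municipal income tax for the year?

Greenwater Borough, 1 Jan – 22 Jan 2013: 22 days → $276,000 × 0.75% × 22/365 = $124.7671
Ridgegrove, 23 Jan – 18 Jul 2013: 177 days → $276,000 × 1.8% × 177/365 = $2,409.1397
Juniperham City, 19 Jul – 31 Dec 2013: 166 days → $276,000 × 0.55% × 166/365 = $690.3781
Total = $3,224.2849

$3,224.28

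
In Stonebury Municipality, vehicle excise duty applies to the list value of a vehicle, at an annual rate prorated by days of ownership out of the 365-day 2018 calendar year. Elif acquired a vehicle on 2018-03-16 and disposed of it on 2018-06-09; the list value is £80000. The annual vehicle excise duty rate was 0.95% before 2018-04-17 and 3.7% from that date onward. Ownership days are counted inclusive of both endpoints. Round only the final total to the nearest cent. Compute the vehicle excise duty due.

£504.55

2018-03-16 to 2018-04-16: 32 days at 0.95% → £80000 × 0.95% × 32/365 = £66.6301
2018-04-17 to 2018-06-09: 54 days at 3.7% → £80000 × 3.7% × 54/365 = £437.9178
Total = £504.5479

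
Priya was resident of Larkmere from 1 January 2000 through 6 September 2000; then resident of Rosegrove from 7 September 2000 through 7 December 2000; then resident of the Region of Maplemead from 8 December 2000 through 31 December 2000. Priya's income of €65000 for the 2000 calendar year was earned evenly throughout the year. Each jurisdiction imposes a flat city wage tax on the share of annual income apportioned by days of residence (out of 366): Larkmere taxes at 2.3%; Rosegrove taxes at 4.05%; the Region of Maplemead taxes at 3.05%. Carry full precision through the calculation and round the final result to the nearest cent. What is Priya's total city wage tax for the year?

Larkmere, 1 January – 6 September 2000: 250 days → €65000 × 2.3% × 250/366 = €1021.1749
Rosegrove, 7 September – 7 December 2000: 92 days → €65000 × 4.05% × 92/366 = €661.7213
The Region of Maplemead, 8 December – 31 December 2000: 24 days → €65000 × 3.05% × 24/366 = €130.0000
Total = €1812.8962

€1812.90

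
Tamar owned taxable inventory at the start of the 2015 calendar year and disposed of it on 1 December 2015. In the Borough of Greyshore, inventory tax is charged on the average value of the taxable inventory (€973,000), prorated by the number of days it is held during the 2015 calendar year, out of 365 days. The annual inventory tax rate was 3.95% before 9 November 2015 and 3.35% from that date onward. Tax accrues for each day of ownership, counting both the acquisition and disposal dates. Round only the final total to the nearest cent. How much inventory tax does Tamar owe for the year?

1 January – 8 November 2015: 312 days at 3.95% → €973,000 × 3.95% × 312/365 = €32,852.7452
9 November – 1 December 2015: 23 days at 3.35% → €973,000 × 3.35% × 23/365 = €2,053.9630
Total = €34,906.7082

€34,906.71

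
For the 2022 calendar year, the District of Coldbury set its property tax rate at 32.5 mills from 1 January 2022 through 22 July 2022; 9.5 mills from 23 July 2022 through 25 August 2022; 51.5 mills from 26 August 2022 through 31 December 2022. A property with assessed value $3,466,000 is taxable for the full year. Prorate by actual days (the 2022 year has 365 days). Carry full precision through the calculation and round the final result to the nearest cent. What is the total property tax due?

$128,313.22

1 January – 22 July 2022: 203 days at 32.5 mills → $3,466,000 × 3.25% × 203/365 = $62,649.1370
23 July – 25 August 2022: 34 days at 9.5 mills → $3,466,000 × 0.95% × 34/365 = $3,067.1726
26 August – 31 December 2022: 128 days at 51.5 mills → $3,466,000 × 5.15% × 128/365 = $62,596.9096
Total = $128,313.2192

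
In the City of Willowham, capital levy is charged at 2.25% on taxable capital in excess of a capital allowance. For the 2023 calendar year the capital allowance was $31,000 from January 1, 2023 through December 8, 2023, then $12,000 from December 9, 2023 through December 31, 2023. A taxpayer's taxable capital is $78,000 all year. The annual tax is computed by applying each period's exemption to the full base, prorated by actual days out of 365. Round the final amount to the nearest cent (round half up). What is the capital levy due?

January 1 – December 8, 2023: 342 days, exemption $31,000 → ($78,000 − $31,000) × 2.25% × 342/365 = $990.8630
December 9 – December 31, 2023: 23 days, exemption $12,000 → ($78,000 − $12,000) × 2.25% × 23/365 = $93.5753
Total = $1,084.4384

$1,084.44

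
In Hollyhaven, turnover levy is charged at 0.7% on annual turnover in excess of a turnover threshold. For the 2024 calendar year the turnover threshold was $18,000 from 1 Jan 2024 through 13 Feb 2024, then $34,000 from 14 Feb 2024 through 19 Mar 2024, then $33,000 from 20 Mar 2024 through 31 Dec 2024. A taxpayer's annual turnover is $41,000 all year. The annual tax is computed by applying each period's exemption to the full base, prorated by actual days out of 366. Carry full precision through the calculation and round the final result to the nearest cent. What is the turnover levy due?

1 Jan – 13 Feb 2024: 44 days, exemption $18,000 → ($41,000 − $18,000) × 0.7% × 44/366 = $19.3552
14 Feb – 19 Mar 2024: 35 days, exemption $34,000 → ($41,000 − $34,000) × 0.7% × 35/366 = $4.6858
20 Mar – 31 Dec 2024: 287 days, exemption $33,000 → ($41,000 − $33,000) × 0.7% × 287/366 = $43.9126
Total = $67.9536

$67.95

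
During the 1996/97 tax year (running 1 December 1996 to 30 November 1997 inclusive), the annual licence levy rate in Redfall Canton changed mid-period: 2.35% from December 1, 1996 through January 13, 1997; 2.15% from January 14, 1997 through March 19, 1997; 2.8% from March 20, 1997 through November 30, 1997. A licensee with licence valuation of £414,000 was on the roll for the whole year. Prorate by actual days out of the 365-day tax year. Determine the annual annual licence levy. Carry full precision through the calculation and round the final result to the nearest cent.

£10,888.20

December 1, 1996 – January 13, 1997: 44 days at 2.35% → £414,000 × 2.35% × 44/365 = £1,172.8110
January 14 – March 19, 1997: 65 days at 2.15% → £414,000 × 2.15% × 65/365 = £1,585.1096
March 20 – November 30, 1997: 256 days at 2.8% → £414,000 × 2.8% × 256/365 = £8,130.2795
Total = £10,888.2000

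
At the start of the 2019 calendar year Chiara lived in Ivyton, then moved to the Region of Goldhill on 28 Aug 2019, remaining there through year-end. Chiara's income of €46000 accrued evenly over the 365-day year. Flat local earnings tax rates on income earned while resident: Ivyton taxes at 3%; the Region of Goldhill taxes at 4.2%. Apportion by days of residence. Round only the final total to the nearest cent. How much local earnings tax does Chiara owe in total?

€1570.55

Ivyton, 1 Jan – 27 Aug 2019: 239 days → €46000 × 3% × 239/365 = €903.6164
The Region of Goldhill, 28 Aug – 31 Dec 2019: 126 days → €46000 × 4.2% × 126/365 = €666.9370
Total = €1570.5534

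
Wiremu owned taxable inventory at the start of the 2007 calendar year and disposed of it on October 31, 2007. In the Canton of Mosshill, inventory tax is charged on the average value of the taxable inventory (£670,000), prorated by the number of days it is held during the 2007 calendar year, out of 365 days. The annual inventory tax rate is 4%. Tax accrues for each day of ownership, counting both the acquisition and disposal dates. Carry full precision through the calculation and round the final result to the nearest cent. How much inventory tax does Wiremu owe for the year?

Days held (January 1 – October 31, 2007): 304 out of 365
Tax = £670,000 × 4% × 304/365 = £22,321.0959

£22,321.10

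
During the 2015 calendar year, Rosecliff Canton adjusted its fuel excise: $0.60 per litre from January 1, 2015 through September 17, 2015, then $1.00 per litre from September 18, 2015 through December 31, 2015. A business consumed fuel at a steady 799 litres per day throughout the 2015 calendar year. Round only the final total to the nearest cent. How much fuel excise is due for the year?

January 1 – September 17, 2015: 260 days × 799 litres/day = 207,740 litres at $0.60/litre → $124644.00
September 18 – December 31, 2015: 105 days × 799 litres/day = 83,895 litres at $1.00/litre → $83895.00

$208539.00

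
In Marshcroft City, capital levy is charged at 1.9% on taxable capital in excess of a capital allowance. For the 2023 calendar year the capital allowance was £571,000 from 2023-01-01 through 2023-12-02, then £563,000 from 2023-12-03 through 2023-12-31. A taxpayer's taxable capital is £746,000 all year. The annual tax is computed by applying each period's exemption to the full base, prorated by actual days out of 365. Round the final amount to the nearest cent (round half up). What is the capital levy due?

£3,337.08

2023-01-01 to 2023-12-02: 336 days, exemption £571,000 → (£746,000 − £571,000) × 1.9% × 336/365 = £3,060.8219
2023-12-03 to 2023-12-31: 29 days, exemption £563,000 → (£746,000 − £563,000) × 1.9% × 29/365 = £276.2548
Total = £3,337.0767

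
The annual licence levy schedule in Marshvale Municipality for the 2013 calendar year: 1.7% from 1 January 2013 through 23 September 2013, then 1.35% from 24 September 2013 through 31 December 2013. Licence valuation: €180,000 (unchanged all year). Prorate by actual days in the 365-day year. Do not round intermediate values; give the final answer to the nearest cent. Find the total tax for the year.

1 January – 23 September 2013: 266 days at 1.7% → €180,000 × 1.7% × 266/365 = €2,230.0274
24 September – 31 December 2013: 99 days at 1.35% → €180,000 × 1.35% × 99/365 = €659.0959
Total = €2,889.1233

€2,889.12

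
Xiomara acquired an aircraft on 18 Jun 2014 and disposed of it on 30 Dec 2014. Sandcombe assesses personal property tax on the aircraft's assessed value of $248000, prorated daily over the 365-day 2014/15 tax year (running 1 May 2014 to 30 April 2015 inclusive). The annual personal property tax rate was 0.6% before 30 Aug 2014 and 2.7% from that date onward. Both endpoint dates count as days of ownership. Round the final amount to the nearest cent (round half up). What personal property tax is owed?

$2554.06

18 Jun – 29 Aug 2014: 73 days at 0.6% → $248000 × 0.6% × 73/365 = $297.6000
30 Aug – 30 Dec 2014: 123 days at 2.7% → $248000 × 2.7% × 123/365 = $2256.4603
Total = $2554.0603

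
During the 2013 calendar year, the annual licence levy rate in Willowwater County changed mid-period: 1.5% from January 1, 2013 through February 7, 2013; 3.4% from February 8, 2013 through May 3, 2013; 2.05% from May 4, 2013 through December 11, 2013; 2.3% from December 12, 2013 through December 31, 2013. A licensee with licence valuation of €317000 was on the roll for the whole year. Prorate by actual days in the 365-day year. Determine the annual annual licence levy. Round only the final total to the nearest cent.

January 1 – February 7, 2013: 38 days at 1.5% → €317000 × 1.5% × 38/365 = €495.0411
February 8 – May 3, 2013: 85 days at 3.4% → €317000 × 3.4% × 85/365 = €2509.9452
May 4 – December 11, 2013: 222 days at 2.05% → €317000 × 2.05% × 222/365 = €3952.5123
December 12 – December 31, 2013: 20 days at 2.3% → €317000 × 2.3% × 20/365 = €399.5068
Total = €7357.0055

€7357.01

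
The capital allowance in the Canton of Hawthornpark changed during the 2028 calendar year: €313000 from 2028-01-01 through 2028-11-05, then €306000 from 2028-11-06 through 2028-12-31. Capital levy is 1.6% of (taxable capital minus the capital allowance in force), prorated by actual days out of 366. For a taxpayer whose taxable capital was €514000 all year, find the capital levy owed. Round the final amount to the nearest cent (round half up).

2028-01-01 to 2028-11-05: 310 days, exemption €313000 → (€514000 − €313000) × 1.6% × 310/366 = €2723.9344
2028-11-06 to 2028-12-31: 56 days, exemption €306000 → (€514000 − €306000) × 1.6% × 56/366 = €509.2022
Total = €3233.1366

€3233.14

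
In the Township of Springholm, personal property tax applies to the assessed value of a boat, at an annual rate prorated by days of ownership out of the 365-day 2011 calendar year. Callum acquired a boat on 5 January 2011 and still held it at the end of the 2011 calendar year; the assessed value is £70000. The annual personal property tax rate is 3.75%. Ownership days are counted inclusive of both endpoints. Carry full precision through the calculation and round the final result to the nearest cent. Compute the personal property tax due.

Days held (5 January – 31 December 2011): 361 out of 365
Tax = £70000 × 3.75% × 361/365 = £2596.2329

£2596.23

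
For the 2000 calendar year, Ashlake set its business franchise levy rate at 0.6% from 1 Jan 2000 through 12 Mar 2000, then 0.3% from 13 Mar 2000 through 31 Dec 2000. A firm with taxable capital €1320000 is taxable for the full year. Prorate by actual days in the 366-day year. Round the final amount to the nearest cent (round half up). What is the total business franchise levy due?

€4739.02

1 Jan – 12 Mar 2000: 72 days at 0.6% → €1320000 × 0.6% × 72/366 = €1558.0328
13 Mar – 31 Dec 2000: 294 days at 0.3% → €1320000 × 0.3% × 294/366 = €3180.9836
Total = €4739.0164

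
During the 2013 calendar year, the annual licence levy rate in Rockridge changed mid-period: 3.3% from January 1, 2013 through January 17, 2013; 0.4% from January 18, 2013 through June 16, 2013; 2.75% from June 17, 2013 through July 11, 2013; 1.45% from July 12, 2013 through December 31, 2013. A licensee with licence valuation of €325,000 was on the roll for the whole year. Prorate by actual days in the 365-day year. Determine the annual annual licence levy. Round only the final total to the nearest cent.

January 1 – January 17, 2013: 17 days at 3.3% → €325,000 × 3.3% × 17/365 = €499.5205
January 18 – June 16, 2013: 150 days at 0.4% → €325,000 × 0.4% × 150/365 = €534.2466
June 17 – July 11, 2013: 25 days at 2.75% → €325,000 × 2.75% × 25/365 = €612.1575
July 12 – December 31, 2013: 173 days at 1.45% → €325,000 × 1.45% × 173/365 = €2,233.5959
Total = €3,879.5205

€3,879.52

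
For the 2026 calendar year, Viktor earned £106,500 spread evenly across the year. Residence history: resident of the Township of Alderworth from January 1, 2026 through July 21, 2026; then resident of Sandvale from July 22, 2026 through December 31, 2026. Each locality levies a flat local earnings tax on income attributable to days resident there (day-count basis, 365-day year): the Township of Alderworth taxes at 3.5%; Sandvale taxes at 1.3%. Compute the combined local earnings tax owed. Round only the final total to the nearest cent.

£2,681.17

The Township of Alderworth, January 1 – July 21, 2026: 202 days → £106,500 × 3.5% × 202/365 = £2,062.8904
Sandvale, July 22 – December 31, 2026: 163 days → £106,500 × 1.3% × 163/365 = £618.2836
Total = £2,681.1740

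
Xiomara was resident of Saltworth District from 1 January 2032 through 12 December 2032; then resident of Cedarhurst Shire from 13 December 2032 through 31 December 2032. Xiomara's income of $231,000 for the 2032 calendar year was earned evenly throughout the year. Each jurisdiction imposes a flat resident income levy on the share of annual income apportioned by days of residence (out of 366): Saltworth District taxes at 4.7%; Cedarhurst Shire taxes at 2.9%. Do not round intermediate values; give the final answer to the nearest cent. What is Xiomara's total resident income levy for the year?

$10,641.15

Saltworth District, 1 January – 12 December 2032: 347 days → $231,000 × 4.7% × 347/366 = $10,293.3852
Cedarhurst Shire, 13 December – 31 December 2032: 19 days → $231,000 × 2.9% × 19/366 = $347.7623
Total = $10,641.1475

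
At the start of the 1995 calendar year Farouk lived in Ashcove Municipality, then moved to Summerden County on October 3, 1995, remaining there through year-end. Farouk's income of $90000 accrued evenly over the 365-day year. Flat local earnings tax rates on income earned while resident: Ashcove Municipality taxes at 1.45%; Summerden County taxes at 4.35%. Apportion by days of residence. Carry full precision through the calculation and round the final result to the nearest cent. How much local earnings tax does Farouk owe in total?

Ashcove Municipality, January 1 – October 2, 1995: 275 days → $90000 × 1.45% × 275/365 = $983.2192
Summerden County, October 3 – December 31, 1995: 90 days → $90000 × 4.35% × 90/365 = $965.3425
Total = $1948.5616

$1948.56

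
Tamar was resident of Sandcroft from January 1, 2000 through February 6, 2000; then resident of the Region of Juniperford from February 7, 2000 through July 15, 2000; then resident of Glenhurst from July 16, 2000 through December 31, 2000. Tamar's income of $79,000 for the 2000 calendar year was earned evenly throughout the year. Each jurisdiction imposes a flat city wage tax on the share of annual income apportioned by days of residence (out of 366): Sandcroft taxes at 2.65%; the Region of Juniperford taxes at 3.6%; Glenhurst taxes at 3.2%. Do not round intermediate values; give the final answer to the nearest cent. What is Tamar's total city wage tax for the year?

Sandcroft, January 1 – February 6, 2000: 37 days → $79,000 × 2.65% × 37/366 = $211.6380
The Region of Juniperford, February 7 – July 15, 2000: 160 days → $79,000 × 3.6% × 160/366 = $1,243.2787
Glenhurst, July 16 – December 31, 2000: 169 days → $79,000 × 3.2% × 169/366 = $1,167.3005
Total = $2,622.2172

$2,622.22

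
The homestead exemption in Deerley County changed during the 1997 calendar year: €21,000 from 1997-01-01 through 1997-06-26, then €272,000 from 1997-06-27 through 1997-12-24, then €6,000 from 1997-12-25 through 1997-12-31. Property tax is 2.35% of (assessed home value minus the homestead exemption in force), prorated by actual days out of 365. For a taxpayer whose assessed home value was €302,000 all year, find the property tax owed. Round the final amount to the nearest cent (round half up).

€3,685.25

1997-01-01 to 1997-06-26: 177 days, exemption €21,000 → (€302,000 − €21,000) × 2.35% × 177/365 = €3,202.2452
1997-06-27 to 1997-12-24: 181 days, exemption €272,000 → (€302,000 − €272,000) × 2.35% × 181/365 = €349.6027
1997-12-25 to 1997-12-31: 7 days, exemption €6,000 → (€302,000 − €6,000) × 2.35% × 7/365 = €133.4027
Total = €3,685.2507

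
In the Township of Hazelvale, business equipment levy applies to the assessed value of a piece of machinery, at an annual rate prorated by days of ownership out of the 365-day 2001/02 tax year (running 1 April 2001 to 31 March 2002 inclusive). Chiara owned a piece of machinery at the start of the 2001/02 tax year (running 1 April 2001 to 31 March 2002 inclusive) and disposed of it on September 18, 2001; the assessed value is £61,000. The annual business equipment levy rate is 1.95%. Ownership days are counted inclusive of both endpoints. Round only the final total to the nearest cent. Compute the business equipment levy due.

£557.27

Days held (April 1 – September 18, 2001): 171 out of 365
Tax = £61,000 × 1.95% × 171/365 = £557.2726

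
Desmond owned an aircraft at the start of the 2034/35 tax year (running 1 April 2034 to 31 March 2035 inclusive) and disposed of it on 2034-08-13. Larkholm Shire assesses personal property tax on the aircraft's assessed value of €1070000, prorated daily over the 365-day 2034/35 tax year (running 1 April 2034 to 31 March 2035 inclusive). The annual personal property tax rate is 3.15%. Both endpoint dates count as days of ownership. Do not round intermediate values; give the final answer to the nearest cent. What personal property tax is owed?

Days held (2034-04-01 to 2034-08-13): 135 out of 365
Tax = €1070000 × 3.15% × 135/365 = €12466.2329

€12466.23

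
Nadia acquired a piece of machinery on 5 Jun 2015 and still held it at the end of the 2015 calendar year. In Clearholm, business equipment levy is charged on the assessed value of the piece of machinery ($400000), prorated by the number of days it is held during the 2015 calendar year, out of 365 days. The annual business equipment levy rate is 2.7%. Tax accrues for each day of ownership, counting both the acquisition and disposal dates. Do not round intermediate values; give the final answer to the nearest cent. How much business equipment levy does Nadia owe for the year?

Days held (5 Jun – 31 Dec 2015): 210 out of 365
Tax = $400000 × 2.7% × 210/365 = $6213.6986

$6213.70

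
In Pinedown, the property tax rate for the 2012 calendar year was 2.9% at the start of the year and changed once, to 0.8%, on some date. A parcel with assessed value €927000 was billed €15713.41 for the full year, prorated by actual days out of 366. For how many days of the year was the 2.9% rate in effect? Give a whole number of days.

Let d = days at the first rate; then 366 − d days at the second rate.
€927000 × [2.9%·d + 0.8%·(366−d)] / 366 = €15713.41
Solving gives d = 156, so the new rate took effect on June 5, 2012.

156 days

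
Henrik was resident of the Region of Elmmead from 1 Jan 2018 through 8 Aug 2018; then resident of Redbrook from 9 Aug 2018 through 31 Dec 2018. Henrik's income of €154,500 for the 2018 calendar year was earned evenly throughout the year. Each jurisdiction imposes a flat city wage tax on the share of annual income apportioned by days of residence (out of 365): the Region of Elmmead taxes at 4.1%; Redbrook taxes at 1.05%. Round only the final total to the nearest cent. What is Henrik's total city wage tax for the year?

€4,462.51

The Region of Elmmead, 1 Jan – 8 Aug 2018: 220 days → €154,500 × 4.1% × 220/365 = €3,818.0548
Redbrook, 9 Aug – 31 Dec 2018: 145 days → €154,500 × 1.05% × 145/365 = €644.4555
Total = €4,462.5103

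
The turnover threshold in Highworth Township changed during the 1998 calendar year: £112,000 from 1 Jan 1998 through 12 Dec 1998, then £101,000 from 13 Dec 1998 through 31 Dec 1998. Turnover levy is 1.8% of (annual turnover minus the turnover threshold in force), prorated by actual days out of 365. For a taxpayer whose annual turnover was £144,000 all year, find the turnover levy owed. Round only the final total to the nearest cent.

1 Jan – 12 Dec 1998: 346 days, exemption £112,000 → (£144,000 − £112,000) × 1.8% × 346/365 = £546.0164
13 Dec – 31 Dec 1998: 19 days, exemption £101,000 → (£144,000 − £101,000) × 1.8% × 19/365 = £40.2904
Total = £586.3068

£586.31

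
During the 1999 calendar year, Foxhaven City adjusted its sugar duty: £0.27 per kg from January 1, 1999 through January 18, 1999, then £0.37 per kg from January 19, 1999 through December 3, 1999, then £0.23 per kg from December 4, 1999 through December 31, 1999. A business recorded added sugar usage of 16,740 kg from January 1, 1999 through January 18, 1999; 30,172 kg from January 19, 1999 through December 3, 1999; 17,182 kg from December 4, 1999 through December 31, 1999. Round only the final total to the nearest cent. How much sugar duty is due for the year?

£19635.30

January 1 – January 18, 1999: 16,740 kg at £0.27/kg → £4519.80
January 19 – December 3, 1999: 30,172 kg at £0.37/kg → £11163.64
December 4 – December 31, 1999: 17,182 kg at £0.23/kg → £3951.86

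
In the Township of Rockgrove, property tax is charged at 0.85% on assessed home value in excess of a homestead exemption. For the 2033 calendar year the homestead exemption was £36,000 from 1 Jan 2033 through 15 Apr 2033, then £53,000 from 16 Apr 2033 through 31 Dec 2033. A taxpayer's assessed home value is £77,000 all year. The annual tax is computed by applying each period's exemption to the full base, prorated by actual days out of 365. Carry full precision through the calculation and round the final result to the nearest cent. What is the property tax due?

£245.57

1 Jan – 15 Apr 2033: 105 days, exemption £36,000 → (£77,000 − £36,000) × 0.85% × 105/365 = £100.2534
16 Apr – 31 Dec 2033: 260 days, exemption £53,000 → (£77,000 − £53,000) × 0.85% × 260/365 = £145.3151
Total = £245.5685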